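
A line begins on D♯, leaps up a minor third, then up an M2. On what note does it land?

G#

A minor third up from D# is F# (letter F, 3 semitones up).
A major second up from F# is G# (letter G, 2 semitones up).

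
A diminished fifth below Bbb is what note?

Eb

B down a perfect fifth is E, so the target letter is E.
From Bbb, a diminished fifth is 6 semitones down: Eb.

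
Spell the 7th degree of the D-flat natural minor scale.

The Db natural minor scale runs Db Eb Fb Gb Ab Bbb Cb.
Degree 7 is Cb.

Cb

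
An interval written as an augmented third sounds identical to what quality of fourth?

perfect

An augmented third spans 5 semitones.
A fourth spanning 5 semitones is perfect (the perfect fourth is 5).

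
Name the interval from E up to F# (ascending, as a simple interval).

major second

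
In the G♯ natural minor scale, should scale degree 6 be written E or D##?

E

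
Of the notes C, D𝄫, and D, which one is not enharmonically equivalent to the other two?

In 12-tone equal temperament, enharmonic equivalents share a pitch class. C is pitch class 0; Dbb is pitch class 0; D is pitch class 2.
C and Dbb share pitch class 0, while D is pitch class 2.

D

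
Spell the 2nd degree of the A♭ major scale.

Degree 2 takes the letter 1 step above A, which is B.
In major, degree 2 sits 2 semitones above the tonic. Ab + 2 semitones is pitch class 10, spelled on B as Bb.

Bb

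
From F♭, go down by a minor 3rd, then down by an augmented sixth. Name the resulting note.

A minor third down from Fb is Db (letter D, 3 semitones down).
An augmented sixth down from Db is Fbb (letter F, 10 semitones down).

Fbb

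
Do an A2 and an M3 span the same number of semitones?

No

An augmented second spans 3 semitones; a major third spans 4.
The spans differ, so they are not enharmonic equivalents.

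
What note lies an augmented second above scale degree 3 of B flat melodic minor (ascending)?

Scale degree 3 of Bb melodic minor (ascending) is Db.
An augmented second (3 semitones) above Db lands on the letter E, giving E.

E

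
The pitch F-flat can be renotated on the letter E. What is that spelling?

E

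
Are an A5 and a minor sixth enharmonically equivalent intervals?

An augmented fifth spans 8 semitones; a minor sixth spans 8.
They are enharmonically equivalent.

Yes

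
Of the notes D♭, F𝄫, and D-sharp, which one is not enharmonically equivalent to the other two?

Db

In 12-tone equal temperament, enharmonic equivalents share a pitch class. Db is pitch class 1; Fbb is pitch class 3; D# is pitch class 3.
Fbb and D# share pitch class 3, while Db is pitch class 1.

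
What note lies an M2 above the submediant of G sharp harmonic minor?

The submediant of G# harmonic minor is E.
A major second (2 semitones) above E lands on the letter F, giving F#.

F#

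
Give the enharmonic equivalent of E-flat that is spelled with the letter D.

Plain D sits 1 semitone below Eb, so on the letter D the same pitch needs a sharp: D#.

D#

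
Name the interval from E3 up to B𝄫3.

doubly diminished fifth

The letter names run E→B, a span of 4 letter steps, so the interval is some kind of fifth.
E to Bbb is 5 semitones. A perfect fifth is 7, so 5 makes it doubly diminished.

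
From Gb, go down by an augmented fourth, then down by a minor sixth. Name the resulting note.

Fb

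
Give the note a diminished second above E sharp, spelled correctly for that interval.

E up a major second is F#, so the target letter is F.
From E#, a diminished second is 0 semitones up: F.

F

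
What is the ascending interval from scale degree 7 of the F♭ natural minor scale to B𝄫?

Scale degree 7 of Fb natural minor is Ebb.
Ebb up to Bbb: letters E→B make it a fifth; 7 semitones makes it perfect.

perfect fifth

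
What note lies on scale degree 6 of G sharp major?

E#

The G# major scale runs G# A# B# C# D# E# F##.
Degree 6 is E#.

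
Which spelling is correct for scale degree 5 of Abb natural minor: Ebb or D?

Ebb

Each scale degree takes a distinct letter name. Degree 5 of a scale on A must use the letter E.
Ebb and D are enharmonically the same pitch, but only Ebb uses the letter E, so it is the correct spelling here.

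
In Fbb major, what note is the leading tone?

Degree 7 takes the letter 6 steps above F, which is E.
In major, degree 7 sits 11 semitones above the tonic. Fbb + 11 semitones is pitch class 2, spelled on E as Ebb.

Ebb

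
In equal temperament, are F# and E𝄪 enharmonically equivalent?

F# = pitch class 6 and E## = pitch class 6 — the same pitch class, so they are enharmonic equivalents.

Yes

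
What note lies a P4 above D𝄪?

D up a perfect fourth is G, so the target letter is G.
From D##, a perfect fourth is 5 semitones up: G##.

G##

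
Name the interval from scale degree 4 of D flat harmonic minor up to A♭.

Scale degree 4 of Db harmonic minor is Gb.
Gb up to Ab: letters G→A make it a second; 2 semitones makes it major.

major second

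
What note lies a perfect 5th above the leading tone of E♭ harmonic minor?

A

The leading tone of Eb harmonic minor is D.
A perfect fifth (7 semitones) above D lands on the letter A, giving A.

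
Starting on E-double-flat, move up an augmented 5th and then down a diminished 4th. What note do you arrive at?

F#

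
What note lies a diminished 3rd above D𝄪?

D up a major third is F#, so the target letter is F.
From D##, a diminished third is 2 semitones up: F#.

F#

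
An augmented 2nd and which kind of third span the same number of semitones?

An augmented second spans 3 semitones.
A third spanning 3 semitones is minor (the major third is 4).

minor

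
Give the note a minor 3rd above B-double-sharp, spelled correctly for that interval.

D##

A third above B lands on the letter D.
A minor third spans 3 semitones, so B## moves to pitch class 4. On the letter D that is D##.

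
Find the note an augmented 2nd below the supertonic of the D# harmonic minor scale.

D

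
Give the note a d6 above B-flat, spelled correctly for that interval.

Gbb

B up a major sixth is G#, so the target letter is G.
From Bb, a diminished sixth is 7 semitones up: Gbb.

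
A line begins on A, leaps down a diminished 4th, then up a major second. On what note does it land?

F##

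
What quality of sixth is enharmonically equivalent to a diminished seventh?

A diminished seventh spans 9 semitones.
A sixth spanning 9 semitones is major (the major sixth is 9).

major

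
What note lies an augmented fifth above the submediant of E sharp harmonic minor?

The submediant of E# harmonic minor is C#.
An augmented fifth (8 semitones) above C# lands on the letter G, giving G##.

G##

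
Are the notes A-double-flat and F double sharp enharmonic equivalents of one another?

Abb = pitch class 7 and F## = pitch class 7 — the same pitch class, so they are enharmonic equivalents.

Yes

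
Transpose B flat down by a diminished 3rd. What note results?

G#

A third below B lands on the letter G.
A diminished third spans 2 semitones, so Bb moves to pitch class 8. On the letter G that is G#.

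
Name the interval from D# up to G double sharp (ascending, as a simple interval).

augmented fourth

The letter names run D→G, a span of 3 letter steps, so the interval is some kind of fourth.
D# to G## is 6 semitones. A perfect fourth is 5, so 6 makes it augmented.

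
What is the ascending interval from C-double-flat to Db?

augmented second

Counting letters C–D gives a second.
Cbb→Db = 3 semitones, 1 wider than the major second (2), so augmented.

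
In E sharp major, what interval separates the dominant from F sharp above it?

diminished fifth

The dominant of E# major is B#.
B# up to F#: letters B→F make it a fifth; 6 semitones makes it diminished.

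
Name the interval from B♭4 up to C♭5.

The letter names run B→C, a span of 1 letter step, so the interval is some kind of second.
Bb to Cb is 1 semitone. A major second is 2, so 1 makes it minor.

minor second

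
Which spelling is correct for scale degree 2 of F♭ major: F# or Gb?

Gb

Each scale degree takes a distinct letter name. Degree 2 of a scale on F must use the letter G.
Gb and F# are enharmonically the same pitch, but only Gb uses the letter G, so it is the correct spelling here.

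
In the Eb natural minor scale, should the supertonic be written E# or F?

Each scale degree takes a distinct letter name. Degree 2 of a scale on E must use the letter F.
F and E# are enharmonically the same pitch, but only F uses the letter F, so it is the correct spelling here.

F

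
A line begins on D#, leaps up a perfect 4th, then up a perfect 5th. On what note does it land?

D#

A perfect fourth up from D# is G# (letter G, 5 semitones up).
A perfect fifth up from G# is D# (letter D, 7 semitones up).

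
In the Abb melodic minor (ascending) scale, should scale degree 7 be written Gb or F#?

Each scale degree takes a distinct letter name. Degree 7 of a scale on A must use the letter G.
Gb and F# are enharmonically the same pitch, but only Gb uses the letter G, so it is the correct spelling here.

Gb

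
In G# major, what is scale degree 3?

B#

The G# major scale runs G# A# B# C# D# E# F##.
Degree 3 is B#.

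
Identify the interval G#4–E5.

minor sixth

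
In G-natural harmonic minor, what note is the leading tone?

The G harmonic minor scale runs G A Bb C D Eb F#.
Degree 7 is F#.

F#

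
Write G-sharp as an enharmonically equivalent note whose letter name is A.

Ab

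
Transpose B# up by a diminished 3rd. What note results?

B up a major third is D#, so the target letter is D.
From B#, a diminished third is 2 semitones up: D.

D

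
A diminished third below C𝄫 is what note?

C down a major third is Ab, so the target letter is A.
From Cbb, a diminished third is 2 semitones down: Ab.

Ab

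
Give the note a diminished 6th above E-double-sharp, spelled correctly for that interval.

C#

A sixth above E lands on the letter C.
A diminished sixth spans 7 semitones, so E## moves to pitch class 1. On the letter C that is C#.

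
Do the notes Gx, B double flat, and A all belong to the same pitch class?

Yes

G## is pitch class 9; Bbb is pitch class 9; A is pitch class 9.
All spellings map to pitch class 9, so they are enharmonically equivalent.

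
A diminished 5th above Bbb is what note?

Fbb

A fifth above B lands on the letter F.
A diminished fifth spans 6 semitones, so Bbb moves to pitch class 3. On the letter F that is Fbb.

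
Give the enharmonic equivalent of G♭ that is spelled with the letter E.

E##

Gb is pitch class 6. The letter E alone is pitch class 4.
To reach pitch class 6 from E requires an offset of +2 semitones, i.e. double sharp: E##.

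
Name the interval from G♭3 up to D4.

The letter names run G→D, a span of 4 letter steps, so the interval is some kind of fifth.
Gb to D is 8 semitones. A perfect fifth is 7, so 8 makes it augmented.

augmented fifth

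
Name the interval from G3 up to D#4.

augmented fifth

The letter names run G→D, a span of 4 letter steps, so the interval is some kind of fifth.
G to D# is 8 semitones. A perfect fifth is 7, so 8 makes it augmented.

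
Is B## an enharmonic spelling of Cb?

Two spellings are enharmonically equivalent only if they share a pitch class.
Here B## → 1, Cb → 11; 1 ≠ 11, so they are not.

No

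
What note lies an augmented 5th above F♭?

C

F up a perfect fifth is C, so the target letter is C.
From Fb, an augmented fifth is 8 semitones up: C.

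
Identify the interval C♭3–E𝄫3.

The letter names run C→E, a span of 2 letter steps, so the interval is some kind of third.
Cb to Ebb is 3 semitones. A major third is 4, so 3 makes it minor.

minor third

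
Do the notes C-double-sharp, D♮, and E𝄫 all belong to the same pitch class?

Yes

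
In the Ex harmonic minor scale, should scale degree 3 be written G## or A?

Each scale degree takes a distinct letter name. Degree 3 of a scale on E must use the letter G.
G## and A are enharmonically the same pitch, but only G## uses the letter G, so it is the correct spelling here.

G##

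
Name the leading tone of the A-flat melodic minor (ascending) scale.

Degree 7 takes the letter 6 steps above A, which is G.
In melodic minor (ascending), degree 7 sits 11 semitones above the tonic. Ab + 11 semitones is pitch class 7, spelled on G as G.

G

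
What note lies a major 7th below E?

A seventh below E lands on the letter F.
A major seventh spans 11 semitones, so E moves to pitch class 5. On the letter F that is F.

F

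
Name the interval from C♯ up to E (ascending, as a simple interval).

minor third

The letter names run C→E, a span of 2 letter steps, so the interval is some kind of third.
C# to E is 3 semitones. A major third is 4, so 3 makes it minor.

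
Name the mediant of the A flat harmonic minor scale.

Cb

Degree 3 takes the letter 2 steps above A, which is C.
In harmonic minor, degree 3 sits 3 semitones above the tonic. Ab + 3 semitones is pitch class 11, spelled on C as Cb.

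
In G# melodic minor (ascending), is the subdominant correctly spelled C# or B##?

Each scale degree takes a distinct letter name. Degree 4 of a scale on G must use the letter C.
C# and B## are enharmonically the same pitch, but only C# uses the letter C, so it is the correct spelling here.

C#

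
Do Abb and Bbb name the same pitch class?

Abb is pitch class 7; Bbb is pitch class 9.
The pitch classes differ (7 vs. 9), so they are not enharmonic equivalents.

No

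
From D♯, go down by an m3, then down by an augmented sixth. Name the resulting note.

A minor third down from D# is B# (letter B, 3 semitones down).
An augmented sixth down from B# is D (letter D, 10 semitones down).

D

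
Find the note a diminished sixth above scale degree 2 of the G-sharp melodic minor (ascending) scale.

F

Scale degree 2 of G# melodic minor (ascending) is A#.
A diminished sixth (7 semitones) above A# lands on the letter F, giving F.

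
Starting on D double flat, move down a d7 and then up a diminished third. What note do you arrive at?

A diminished seventh down from Dbb is Eb (letter E, 9 semitones down).
A diminished third up from Eb is Gbb (letter G, 2 semitones up).

Gbb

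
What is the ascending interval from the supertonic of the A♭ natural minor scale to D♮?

The supertonic of Ab natural minor is Bb.
Bb up to D: letters B→D make it a third; 4 semitones makes it major.

major third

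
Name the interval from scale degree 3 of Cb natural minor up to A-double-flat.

Scale degree 3 of Cb natural minor is Ebb.
Ebb up to Abb: letters E→A make it a fourth; 5 semitones makes it perfect.

perfect fourth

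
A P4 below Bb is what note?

F

B down a perfect fourth is F#, so the target letter is F.
From Bb, a perfect fourth is 5 semitones down: F.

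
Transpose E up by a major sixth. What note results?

A sixth above E lands on the letter C.
A major sixth spans 9 semitones, so E moves to pitch class 1. On the letter C that is C#.

C#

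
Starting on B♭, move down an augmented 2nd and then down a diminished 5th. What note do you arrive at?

Db

An augmented second down from Bb is Abb (letter A, 3 semitones down).
A diminished fifth down from Abb is Db (letter D, 6 semitones down).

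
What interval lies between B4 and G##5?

The letter names run B→G, a span of 5 letter steps, so the interval is some kind of sixth.
B to G## is 10 semitones. A major sixth is 9, so 10 makes it augmented.

augmented sixth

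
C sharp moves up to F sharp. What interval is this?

The letter names run C→F, a span of 3 letter steps, so the interval is some kind of fourth.
C# to F# is 5 semitones. A perfect fourth is 5, so 5 makes it perfect.

perfect fourth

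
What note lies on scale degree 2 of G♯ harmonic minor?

Degree 2 takes the letter 1 step above G, which is A.
In harmonic minor, degree 2 sits 2 semitones above the tonic. G# + 2 semitones is pitch class 10, spelled on A as A#.

A#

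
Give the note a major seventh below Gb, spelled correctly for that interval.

A seventh below G lands on the letter A.
A major seventh spans 11 semitones, so Gb moves to pitch class 7. On the letter A that is Abb.

Abb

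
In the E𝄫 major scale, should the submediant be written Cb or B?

Cb

Each scale degree takes a distinct letter name. Degree 6 of a scale on E must use the letter C.
Cb and B are enharmonically the same pitch, but only Cb uses the letter C, so it is the correct spelling here.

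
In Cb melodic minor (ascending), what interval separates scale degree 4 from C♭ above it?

perfect fifth

Scale degree 4 of Cb melodic minor (ascending) is Fb.
Fb up to Cb: letters F→C make it a fifth; 7 semitones makes it perfect.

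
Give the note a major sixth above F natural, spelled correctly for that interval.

D

A sixth above F lands on the letter D.
A major sixth spans 9 semitones, so F moves to pitch class 2. On the letter D that is D.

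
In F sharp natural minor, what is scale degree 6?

D

The F# natural minor scale runs F# G# A B C# D E.
Degree 6 is D.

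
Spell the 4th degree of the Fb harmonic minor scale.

Degree 4 takes the letter 3 steps above F, which is B.
In harmonic minor, degree 4 sits 5 semitones above the tonic. Fb + 5 semitones is pitch class 9, spelled on B as Bbb.

Bbb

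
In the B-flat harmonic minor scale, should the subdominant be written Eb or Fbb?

Each scale degree takes a distinct letter name. Degree 4 of a scale on B must use the letter E.
Eb and Fbb are enharmonically the same pitch, but only Eb uses the letter E, so it is the correct spelling here.

Eb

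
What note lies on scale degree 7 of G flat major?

Degree 7 takes the letter 6 steps above G, which is F.
In major, degree 7 sits 11 semitones above the tonic. Gb + 11 semitones is pitch class 5, spelled on F as F.

F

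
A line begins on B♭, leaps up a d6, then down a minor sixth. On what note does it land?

Bbb

A diminished sixth up from Bb is Gbb (letter G, 7 semitones up).
A minor sixth down from Gbb is Bbb (letter B, 8 semitones down).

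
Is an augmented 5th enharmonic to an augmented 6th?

No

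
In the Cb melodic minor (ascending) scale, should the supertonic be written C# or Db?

Each scale degree takes a distinct letter name. Degree 2 of a scale on C must use the letter D.
Db and C# are enharmonically the same pitch, but only Db uses the letter D, so it is the correct spelling here.

Db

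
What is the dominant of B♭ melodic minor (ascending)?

Degree 5 takes the letter 4 steps above B, which is F.
In melodic minor (ascending), degree 5 sits 7 semitones above the tonic. Bb + 7 semitones is pitch class 5, spelled on F as F.

F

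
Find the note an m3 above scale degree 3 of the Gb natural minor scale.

Dbb

Scale degree 3 of Gb natural minor is Bbb.
A minor third (3 semitones) above Bbb lands on the letter D, giving Dbb.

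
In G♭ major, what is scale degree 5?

Db

Degree 5 takes the letter 4 steps above G, which is D.
In major, degree 5 sits 7 semitones above the tonic. Gb + 7 semitones is pitch class 1, spelled on D as Db.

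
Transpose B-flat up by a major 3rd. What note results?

A third above B lands on the letter D.
A major third spans 4 semitones, so Bb moves to pitch class 2. On the letter D that is D.

D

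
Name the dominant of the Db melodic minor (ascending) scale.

Ab

Degree 5 takes the letter 4 steps above D, which is A.
In melodic minor (ascending), degree 5 sits 7 semitones above the tonic. Db + 7 semitones is pitch class 8, spelled on A as Ab.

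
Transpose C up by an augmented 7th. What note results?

B#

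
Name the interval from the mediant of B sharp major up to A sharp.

diminished fifth

The mediant of B# major is D##.
D## up to A#: letters D→A make it a fifth; 6 semitones makes it diminished.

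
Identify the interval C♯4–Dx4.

augmented second

The letter names run C→D, a span of 1 letter step, so the interval is some kind of second.
C# to D## is 3 semitones. A major second is 2, so 3 makes it augmented.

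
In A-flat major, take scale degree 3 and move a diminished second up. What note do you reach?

Scale degree 3 of Ab major is C.
A diminished second (0 semitones) above C lands on the letter D, giving Dbb.

Dbb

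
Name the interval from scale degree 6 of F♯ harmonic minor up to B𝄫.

Scale degree 6 of F# harmonic minor is D.
D up to Bbb: letters D→B make it a sixth; 7 semitones makes it diminished.

diminished sixth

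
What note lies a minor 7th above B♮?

A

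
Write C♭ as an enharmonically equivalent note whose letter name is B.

Cb is pitch class 11. The letter B alone is pitch class 11.
Pitch class 11 on B needs no accidental: B.

B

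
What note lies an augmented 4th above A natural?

D#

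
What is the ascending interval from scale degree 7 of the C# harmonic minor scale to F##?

Scale degree 7 of C# harmonic minor is B#.
B# up to F##: letters B→F make it a fifth; 7 semitones makes it perfect.

perfect fifth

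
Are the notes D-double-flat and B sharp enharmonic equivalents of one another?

Yes

Dbb = pitch class 0 and B# = pitch class 0 — the same pitch class, so they are enharmonic equivalents.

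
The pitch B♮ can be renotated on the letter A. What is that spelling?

A##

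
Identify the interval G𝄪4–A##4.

major second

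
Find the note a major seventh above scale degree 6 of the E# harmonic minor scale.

B#

Scale degree 6 of E# harmonic minor is C#.
A major seventh (11 semitones) above C# lands on the letter B, giving B#.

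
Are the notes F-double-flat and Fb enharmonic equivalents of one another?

Fbb is pitch class 3; Fb is pitch class 4.
The pitch classes differ (3 vs. 4), so they are not enharmonic equivalents.

No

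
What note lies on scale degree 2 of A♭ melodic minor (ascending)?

Bb

The Ab melodic minor (ascending) scale runs Ab Bb Cb Db Eb F G.
Degree 2 is Bb.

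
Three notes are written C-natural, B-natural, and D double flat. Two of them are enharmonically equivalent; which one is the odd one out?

In 12-tone equal temperament, enharmonic equivalents share a pitch class. C is pitch class 0; B is pitch class 11; Dbb is pitch class 0.
C and Dbb share pitch class 0, while B is pitch class 11.

B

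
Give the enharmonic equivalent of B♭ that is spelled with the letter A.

Bb is pitch class 10. The letter A alone is pitch class 9.
To reach pitch class 10 from A requires an offset of +1 semitone, i.e. sharp: A#.

A#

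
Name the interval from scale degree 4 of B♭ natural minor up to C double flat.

Scale degree 4 of Bb natural minor is Eb.
Eb up to Cbb: letters E→C make it a sixth; 7 semitones makes it diminished.

diminished sixth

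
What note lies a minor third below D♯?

B#

A third below D lands on the letter B.
A minor third spans 3 semitones, so D# moves to pitch class 0. On the letter B that is B#.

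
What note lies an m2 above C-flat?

Dbb

A second above C lands on the letter D.
A minor second spans 1 semitone, so Cb moves to pitch class 0. On the letter D that is Dbb.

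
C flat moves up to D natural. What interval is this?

The letter names run C→D, a span of 1 letter step, so the interval is some kind of second.
Cb to D is 3 semitones. A major second is 2, so 3 makes it augmented.

augmented second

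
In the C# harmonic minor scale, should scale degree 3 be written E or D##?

Each scale degree takes a distinct letter name. Degree 3 of a scale on C must use the letter E.
E and D## are enharmonically the same pitch, but only E uses the letter E, so it is the correct spelling here.

E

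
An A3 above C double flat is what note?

Eb

C up a major third is E, so the target letter is E.
From Cbb, an augmented third is 5 semitones up: Eb.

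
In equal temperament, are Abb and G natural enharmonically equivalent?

Yes

Abb is pitch class 7; G is pitch class 7.
All spellings map to pitch class 7, so they are enharmonically equivalent.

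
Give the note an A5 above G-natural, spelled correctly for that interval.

D#

G up a perfect fifth is D, so the target letter is D.
From G, an augmented fifth is 8 semitones up: D#.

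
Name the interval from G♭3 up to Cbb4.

Counting letters G–A–B–C gives a fourth.
Gb→Cbb = 4 semitones, 1 narrower than the perfect fourth (5), so diminished.

diminished fourth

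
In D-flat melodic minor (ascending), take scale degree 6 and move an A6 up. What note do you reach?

G#

Scale degree 6 of Db melodic minor (ascending) is Bb.
An augmented sixth (10 semitones) above Bb lands on the letter G, giving G#.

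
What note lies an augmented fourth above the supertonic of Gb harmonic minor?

The supertonic of Gb harmonic minor is Ab.
An augmented fourth (6 semitones) above Ab lands on the letter D, giving D.

D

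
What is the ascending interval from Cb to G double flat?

diminished fifth

The letter names run C→G, a span of 4 letter steps, so the interval is some kind of fifth.
Cb to Gbb is 6 semitones. A perfect fifth is 7, so 6 makes it diminished.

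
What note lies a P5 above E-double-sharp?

A fifth above E lands on the letter B.
A perfect fifth spans 7 semitones, so E## moves to pitch class 1. On the letter B that is B##.

B##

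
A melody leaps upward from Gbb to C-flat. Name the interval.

Counting letters G–A–B–C gives a fourth.
Gbb→Cb = 6 semitones, 1 wider than the perfect fourth (5), so augmented.

augmented fourth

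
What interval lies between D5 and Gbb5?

Counting letters D–E–F–G gives a fourth.
D→Gbb = 3 semitones, 2 narrower than the perfect fourth (5), so doubly diminished.

doubly diminished fourth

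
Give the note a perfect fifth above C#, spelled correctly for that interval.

G#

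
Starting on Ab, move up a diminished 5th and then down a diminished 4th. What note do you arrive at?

A diminished fifth up from Ab is Ebb (letter E, 6 semitones up).
A diminished fourth down from Ebb is Bb (letter B, 4 semitones down).

Bb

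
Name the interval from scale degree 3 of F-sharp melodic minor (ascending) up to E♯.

augmented fifth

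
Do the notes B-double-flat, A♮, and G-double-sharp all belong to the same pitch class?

Bbb is pitch class 9; A is pitch class 9; G## is pitch class 9.
All spellings map to pitch class 9, so they are enharmonically equivalent.

Yes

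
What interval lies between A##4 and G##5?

minor seventh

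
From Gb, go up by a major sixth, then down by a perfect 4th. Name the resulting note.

A major sixth up from Gb is Eb (letter E, 9 semitones up).
A perfect fourth down from Eb is Bb (letter B, 5 semitones down).

Bb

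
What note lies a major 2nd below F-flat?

F down a major second is Eb, so the target letter is E.
From Fb, a major second is 2 semitones down: Ebb.

Ebb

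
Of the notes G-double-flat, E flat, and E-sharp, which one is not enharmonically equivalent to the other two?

In 12-tone equal temperament, enharmonic equivalents share a pitch class. Gbb is pitch class 5; Eb is pitch class 3; E# is pitch class 5.
Gbb and E# share pitch class 5, while Eb is pitch class 3.

Eb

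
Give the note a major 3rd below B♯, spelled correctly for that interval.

A third below B lands on the letter G.
A major third spans 4 semitones, so B# moves to pitch class 8. On the letter G that is G#.

G#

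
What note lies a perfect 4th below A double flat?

A fourth below A lands on the letter E.
A perfect fourth spans 5 semitones, so Abb moves to pitch class 2. On the letter E that is Ebb.

Ebb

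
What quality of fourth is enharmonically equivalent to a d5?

A diminished fifth spans 6 semitones.
A fourth spanning 6 semitones is augmented (the perfect fourth is 5).

augmented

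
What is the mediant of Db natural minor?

Fb

The Db natural minor scale runs Db Eb Fb Gb Ab Bbb Cb.
Degree 3 is Fb.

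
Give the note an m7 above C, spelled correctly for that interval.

Bb

C up a major seventh is B, so the target letter is B.
From C, a minor seventh is 10 semitones up: Bb.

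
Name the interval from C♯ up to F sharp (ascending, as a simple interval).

perfect fourth

Counting letters C–D–E–F gives a fourth.
C#→F# = 5 semitones, exactly the perfect fourth.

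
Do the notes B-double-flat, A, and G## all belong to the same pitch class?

Yes

Bbb = pitch class 9 and A = pitch class 9 and G## = pitch class 9 — the same pitch class, so they are enharmonic equivalents.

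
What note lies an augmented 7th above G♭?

G up a major seventh is F#, so the target letter is F.
From Gb, an augmented seventh is 12 semitones up: F#.

F#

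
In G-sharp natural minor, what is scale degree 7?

F#

The G# natural minor scale runs G# A# B C# D# E F#.
Degree 7 is F#.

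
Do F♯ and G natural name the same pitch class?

No

Two spellings are enharmonically equivalent only if they share a pitch class.
Here F# → 6, G → 7; 6 ≠ 7, so they are not.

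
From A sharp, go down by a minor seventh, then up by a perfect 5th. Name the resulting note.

A minor seventh down from A# is B# (letter B, 10 semitones down).
A perfect fifth up from B# is F## (letter F, 7 semitones up).

F##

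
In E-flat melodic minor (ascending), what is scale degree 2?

Degree 2 takes the letter 1 step above E, which is F.
In melodic minor (ascending), degree 2 sits 2 semitones above the tonic. Eb + 2 semitones is pitch class 5, spelled on F as F.

F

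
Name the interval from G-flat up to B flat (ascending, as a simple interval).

major third

The letter names run G→B, a span of 2 letter steps, so the interval is some kind of third.
Gb to Bb is 4 semitones. A major third is 4, so 4 makes it major.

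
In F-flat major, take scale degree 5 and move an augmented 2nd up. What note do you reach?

D

Scale degree 5 of Fb major is Cb.
An augmented second (3 semitones) above Cb lands on the letter D, giving D.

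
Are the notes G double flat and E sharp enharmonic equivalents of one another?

Gbb is pitch class 5; E# is pitch class 5.
All spellings map to pitch class 5, so they are enharmonically equivalent.

Yes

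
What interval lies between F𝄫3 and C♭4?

augmented fifth

Counting letters F–G–A–B–C gives a fifth.
Fbb→Cb = 8 semitones, 1 wider than the perfect fifth (7), so augmented.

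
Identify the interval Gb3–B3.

The letter names run G→B, a span of 2 letter steps, so the interval is some kind of third.
Gb to B is 5 semitones. A major third is 4, so 5 makes it augmented.

augmented third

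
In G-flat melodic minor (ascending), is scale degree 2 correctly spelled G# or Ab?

Each scale degree takes a distinct letter name. Degree 2 of a scale on G must use the letter A.
Ab and G# are enharmonically the same pitch, but only Ab uses the letter A, so it is the correct spelling here.

Ab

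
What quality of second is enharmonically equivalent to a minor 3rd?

augmented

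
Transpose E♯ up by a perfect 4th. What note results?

E up a perfect fourth is A, so the target letter is A.
From E#, a perfect fourth is 5 semitones up: A#.

A#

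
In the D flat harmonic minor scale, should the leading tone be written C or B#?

Each scale degree takes a distinct letter name. Degree 7 of a scale on D must use the letter C.
C and B# are enharmonically the same pitch, but only C uses the letter C, so it is the correct spelling here.

C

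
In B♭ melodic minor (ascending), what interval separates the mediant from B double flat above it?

The mediant of Bb melodic minor (ascending) is Db.
Db up to Bbb: letters D→B make it a sixth; 8 semitones makes it minor.

minor sixth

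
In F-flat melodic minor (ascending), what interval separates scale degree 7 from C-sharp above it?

Scale degree 7 of Fb melodic minor (ascending) is Eb.
Eb up to C#: letters E→C make it a sixth; 10 semitones makes it augmented.

augmented sixth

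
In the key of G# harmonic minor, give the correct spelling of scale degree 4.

Degree 4 takes the letter 3 steps above G, which is C.
In harmonic minor, degree 4 sits 5 semitones above the tonic. G# + 5 semitones is pitch class 1, spelled on C as C#.

C#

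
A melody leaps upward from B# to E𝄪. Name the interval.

augmented fourth

The letter names run B→E, a span of 3 letter steps, so the interval is some kind of fourth.
B# to E## is 6 semitones. A perfect fourth is 5, so 6 makes it augmented.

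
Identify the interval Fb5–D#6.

doubly augmented sixth

The letter names run F→D, a span of 5 letter steps, so the interval is some kind of sixth.
Fb to D# is 11 semitones. A major sixth is 9, so 11 makes it doubly augmented.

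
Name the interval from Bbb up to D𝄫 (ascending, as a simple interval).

minor third

Counting letters B–C–D gives a third.
Bbb→Dbb = 3 semitones, 1 narrower than the major third (4), so minor.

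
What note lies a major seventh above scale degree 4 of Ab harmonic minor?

Scale degree 4 of Ab harmonic minor is Db.
A major seventh (11 semitones) above Db lands on the letter C, giving C.

C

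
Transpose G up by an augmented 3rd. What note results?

G up a major third is B, so the target letter is B.
From G, an augmented third is 5 semitones up: B#.

B#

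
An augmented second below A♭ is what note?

Gbb

A second below A lands on the letter G.
An augmented second spans 3 semitones, so Ab moves to pitch class 5. On the letter G that is Gbb.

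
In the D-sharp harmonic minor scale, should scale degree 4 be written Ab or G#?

G#

Each scale degree takes a distinct letter name. Degree 4 of a scale on D must use the letter G.
G# and Ab are enharmonically the same pitch, but only G# uses the letter G, so it is the correct spelling here.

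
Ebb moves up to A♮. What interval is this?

doubly augmented fourth

The letter names run E→A, a span of 3 letter steps, so the interval is some kind of fourth.
Ebb to A is 7 semitones. A perfect fourth is 5, so 7 makes it doubly augmented.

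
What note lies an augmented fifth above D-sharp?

A fifth above D lands on the letter A.
An augmented fifth spans 8 semitones, so D# moves to pitch class 11. On the letter A that is A##.

A##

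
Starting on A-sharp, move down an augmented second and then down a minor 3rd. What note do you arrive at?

E

An augmented second down from A# is G (letter G, 3 semitones down).
A minor third down from G is E (letter E, 3 semitones down).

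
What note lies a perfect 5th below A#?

D#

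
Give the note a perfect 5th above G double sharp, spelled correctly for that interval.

D##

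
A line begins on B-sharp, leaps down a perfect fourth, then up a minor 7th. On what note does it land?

E#

A perfect fourth down from B# is F## (letter F, 5 semitones down).
A minor seventh up from F## is E# (letter E, 10 semitones up).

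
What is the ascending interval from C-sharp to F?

diminished fourth

Counting letters C–D–E–F gives a fourth.
C#→F = 4 semitones, 1 narrower than the perfect fourth (5), so diminished.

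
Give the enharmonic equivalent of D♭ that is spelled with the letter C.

C#

Plain C sits 1 semitone below Db, so on the letter C the same pitch needs a sharp: C#.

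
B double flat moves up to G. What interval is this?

augmented sixth

Counting letters B–C–D–E–F–G gives a sixth.
Bbb→G = 10 semitones, 1 wider than the major sixth (9), so augmented.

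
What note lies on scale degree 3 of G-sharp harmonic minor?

Degree 3 takes the letter 2 steps above G, which is B.
In harmonic minor, degree 3 sits 3 semitones above the tonic. G# + 3 semitones is pitch class 11, spelled on B as B.

B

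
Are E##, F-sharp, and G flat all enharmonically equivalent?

E## is pitch class 6; F# is pitch class 6; Gb is pitch class 6.
All spellings map to pitch class 6, so they are enharmonically equivalent.

Yes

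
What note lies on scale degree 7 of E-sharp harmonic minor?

D##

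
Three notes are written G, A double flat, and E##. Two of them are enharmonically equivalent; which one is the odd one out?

In 12-tone equal temperament, enharmonic equivalents share a pitch class. G is pitch class 7; Abb is pitch class 7; E## is pitch class 6.
G and Abb share pitch class 7, while E## is pitch class 6.

E##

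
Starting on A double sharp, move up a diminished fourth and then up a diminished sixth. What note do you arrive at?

A diminished fourth up from A## is D# (letter D, 4 semitones up).
A diminished sixth up from D# is Bb (letter B, 7 semitones up).

Bb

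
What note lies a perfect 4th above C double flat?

Fbb

C up a perfect fourth is F, so the target letter is F.
From Cbb, a perfect fourth is 5 semitones up: Fbb.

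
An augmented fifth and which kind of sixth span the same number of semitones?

minor

An augmented fifth spans 8 semitones.
A sixth spanning 8 semitones is minor (the major sixth is 9).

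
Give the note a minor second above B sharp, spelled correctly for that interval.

C#

A second above B lands on the letter C.
A minor second spans 1 semitone, so B# moves to pitch class 1. On the letter C that is C#.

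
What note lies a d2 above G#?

G up a major second is A, so the target letter is A.
From G#, a diminished second is 0 semitones up: Ab.

Ab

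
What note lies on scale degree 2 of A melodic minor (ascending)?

B

The A melodic minor (ascending) scale runs A B C D E F# G#.
Degree 2 is B.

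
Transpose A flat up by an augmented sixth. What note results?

A sixth above A lands on the letter F.
An augmented sixth spans 10 semitones, so Ab moves to pitch class 6. On the letter F that is F#.

F#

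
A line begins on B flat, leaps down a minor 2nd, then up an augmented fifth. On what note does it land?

A minor second down from Bb is A (letter A, 1 semitone down).
An augmented fifth up from A is E# (letter E, 8 semitones up).

E#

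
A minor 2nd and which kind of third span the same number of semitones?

A minor second spans 1 semitone.
A third spanning 1 semitone is doubly diminished (the major third is 4).

doubly diminished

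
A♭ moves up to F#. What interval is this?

augmented sixth

The letter names run A→F, a span of 5 letter steps, so the interval is some kind of sixth.
Ab to F# is 10 semitones. A major sixth is 9, so 10 makes it augmented.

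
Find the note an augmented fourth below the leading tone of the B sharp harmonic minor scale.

The leading tone of B# harmonic minor is A##.
An augmented fourth (6 semitones) below A## lands on the letter E, giving E#.

E#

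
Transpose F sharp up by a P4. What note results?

A fourth above F lands on the letter B.
A perfect fourth spans 5 semitones, so F# moves to pitch class 11. On the letter B that is B.

B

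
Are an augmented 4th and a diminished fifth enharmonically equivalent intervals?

An augmented fourth spans 6 semitones; a diminished fifth spans 6.
They are enharmonically equivalent.

Yes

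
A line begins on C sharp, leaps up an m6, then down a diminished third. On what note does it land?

F##

A minor sixth up from C# is A (letter A, 8 semitones up).
A diminished third down from A is F## (letter F, 2 semitones down).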